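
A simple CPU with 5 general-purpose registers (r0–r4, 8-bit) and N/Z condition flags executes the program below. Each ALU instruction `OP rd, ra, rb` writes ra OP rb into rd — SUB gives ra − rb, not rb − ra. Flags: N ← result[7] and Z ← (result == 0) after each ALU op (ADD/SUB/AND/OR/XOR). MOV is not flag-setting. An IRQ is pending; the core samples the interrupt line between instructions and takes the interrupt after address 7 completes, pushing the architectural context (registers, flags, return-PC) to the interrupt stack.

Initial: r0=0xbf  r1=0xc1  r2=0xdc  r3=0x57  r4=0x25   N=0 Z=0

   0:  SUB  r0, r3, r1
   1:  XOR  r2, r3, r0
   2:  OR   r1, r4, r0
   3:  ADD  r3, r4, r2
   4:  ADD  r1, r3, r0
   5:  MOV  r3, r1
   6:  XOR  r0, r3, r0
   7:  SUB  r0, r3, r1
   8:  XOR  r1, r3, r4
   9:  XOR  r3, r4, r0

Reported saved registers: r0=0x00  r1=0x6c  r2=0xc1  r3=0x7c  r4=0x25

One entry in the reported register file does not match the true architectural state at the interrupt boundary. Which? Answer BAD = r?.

after  0: r0=0x96 r1=0xc1 r2=0xdc r3=0x57 r4=0x25  N=1 Z=0
after  1: r0=0x96 r1=0xc1 r2=0xc1 r3=0x57 r4=0x25  N=1 Z=0
after  2: r0=0x96 r1=0xb7 r2=0xc1 r3=0x57 r4=0x25  N=1 Z=0
after  3: r0=0x96 r1=0xb7 r2=0xc1 r3=0xe6 r4=0x25  N=1 Z=0
after  4: r0=0x96 r1=0x7c r2=0xc1 r3=0xe6 r4=0x25  N=0 Z=0
after  5: r0=0x96 r1=0x7c r2=0xc1 r3=0x7c r4=0x25  N=0 Z=0
after  6: r0=0xea r1=0x7c r2=0xc1 r3=0x7c r4=0x25  N=1 Z=0
after  7: r0=0x00 r1=0x7c r2=0xc1 r3=0x7c r4=0x25  N=0 Z=1
-- IRQ taken; context saved, return-PC = 8 --
mismatch: r1: reported 0x6c vs actual 0x7c

BAD = r1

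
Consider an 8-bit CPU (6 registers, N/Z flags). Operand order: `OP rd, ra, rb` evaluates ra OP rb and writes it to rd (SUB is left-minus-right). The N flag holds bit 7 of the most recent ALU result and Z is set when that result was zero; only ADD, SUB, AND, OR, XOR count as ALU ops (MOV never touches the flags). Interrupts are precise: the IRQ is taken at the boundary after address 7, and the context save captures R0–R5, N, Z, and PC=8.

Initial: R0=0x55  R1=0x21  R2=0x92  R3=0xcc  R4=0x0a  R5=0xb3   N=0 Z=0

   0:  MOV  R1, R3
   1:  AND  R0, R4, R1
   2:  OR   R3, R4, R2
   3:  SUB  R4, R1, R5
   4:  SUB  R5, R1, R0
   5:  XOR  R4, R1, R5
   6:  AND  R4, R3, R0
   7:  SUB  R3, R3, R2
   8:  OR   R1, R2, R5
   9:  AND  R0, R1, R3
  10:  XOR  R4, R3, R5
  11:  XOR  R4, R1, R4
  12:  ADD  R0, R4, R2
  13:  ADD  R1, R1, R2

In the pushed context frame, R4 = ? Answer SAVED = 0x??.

SAVED = 0x08

after  0: R0=0x55 R1=0xcc R2=0x92 R3=0xcc R4=0x0a R5=0xb3  N=0 Z=0
after  1: R0=0x08 R1=0xcc R2=0x92 R3=0xcc R4=0x0a R5=0xb3  N=0 Z=0
after  2: R0=0x08 R1=0xcc R2=0x92 R3=0x9a R4=0x0a R5=0xb3  N=1 Z=0
after  3: R0=0x08 R1=0xcc R2=0x92 R3=0x9a R4=0x19 R5=0xb3  N=0 Z=0
after  4: R0=0x08 R1=0xcc R2=0x92 R3=0x9a R4=0x19 R5=0xc4  N=1 Z=0
after  5: R0=0x08 R1=0xcc R2=0x92 R3=0x9a R4=0x08 R5=0xc4  N=0 Z=0
after  6: R0=0x08 R1=0xcc R2=0x92 R3=0x9a R4=0x08 R5=0xc4  N=0 Z=0
after  7: R0=0x08 R1=0xcc R2=0x92 R3=0x08 R4=0x08 R5=0xc4  N=0 Z=0
-- IRQ taken; context saved, return-PC = 8 --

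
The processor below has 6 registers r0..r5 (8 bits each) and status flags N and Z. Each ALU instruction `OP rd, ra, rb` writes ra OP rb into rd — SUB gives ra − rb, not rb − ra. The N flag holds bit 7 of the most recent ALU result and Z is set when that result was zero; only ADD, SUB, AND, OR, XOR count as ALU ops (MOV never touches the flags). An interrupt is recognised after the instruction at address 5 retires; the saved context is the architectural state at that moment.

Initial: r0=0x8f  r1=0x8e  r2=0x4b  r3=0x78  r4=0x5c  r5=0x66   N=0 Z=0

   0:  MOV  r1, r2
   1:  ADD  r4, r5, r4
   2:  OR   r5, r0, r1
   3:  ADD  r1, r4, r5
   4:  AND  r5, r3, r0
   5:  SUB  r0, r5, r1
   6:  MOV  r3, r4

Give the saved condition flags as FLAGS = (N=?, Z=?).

FLAGS = (N=0, Z=0)

after  0: r0=0x8f r1=0x4b r2=0x4b r3=0x78 r4=0x5c r5=0x66  N=0 Z=0
after  1: r0=0x8f r1=0x4b r2=0x4b r3=0x78 r4=0xc2 r5=0x66  N=1 Z=0
after  2: r0=0x8f r1=0x4b r2=0x4b r3=0x78 r4=0xc2 r5=0xcf  N=1 Z=0
after  3: r0=0x8f r1=0x91 r2=0x4b r3=0x78 r4=0xc2 r5=0xcf  N=1 Z=0
after  4: r0=0x8f r1=0x91 r2=0x4b r3=0x78 r4=0xc2 r5=0x08  N=0 Z=0
after  5: r0=0x77 r1=0x91 r2=0x4b r3=0x78 r4=0xc2 r5=0x08  N=0 Z=0
-- IRQ taken; context saved, return-PC = 6 --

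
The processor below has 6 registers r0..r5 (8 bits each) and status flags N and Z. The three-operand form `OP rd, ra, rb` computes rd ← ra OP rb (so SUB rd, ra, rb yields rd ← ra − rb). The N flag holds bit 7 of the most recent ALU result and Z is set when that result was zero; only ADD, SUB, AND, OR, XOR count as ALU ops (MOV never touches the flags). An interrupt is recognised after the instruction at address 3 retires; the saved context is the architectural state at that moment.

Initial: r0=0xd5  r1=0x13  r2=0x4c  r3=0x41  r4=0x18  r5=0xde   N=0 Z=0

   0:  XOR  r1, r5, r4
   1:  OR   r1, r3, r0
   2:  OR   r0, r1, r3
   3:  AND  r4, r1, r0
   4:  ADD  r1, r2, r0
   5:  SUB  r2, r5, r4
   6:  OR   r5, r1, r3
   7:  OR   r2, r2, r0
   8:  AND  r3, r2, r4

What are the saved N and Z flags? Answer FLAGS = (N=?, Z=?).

after  0: r0=0xd5 r1=0xc6 r2=0x4c r3=0x41 r4=0x18 r5=0xde  N=1 Z=0
after  1: r0=0xd5 r1=0xd5 r2=0x4c r3=0x41 r4=0x18 r5=0xde  N=1 Z=0
after  2: r0=0xd5 r1=0xd5 r2=0x4c r3=0x41 r4=0x18 r5=0xde  N=1 Z=0
after  3: r0=0xd5 r1=0xd5 r2=0x4c r3=0x41 r4=0xd5 r5=0xde  N=1 Z=0
-- IRQ taken; context saved, return-PC = 4 --

FLAGS = (N=1, Z=0)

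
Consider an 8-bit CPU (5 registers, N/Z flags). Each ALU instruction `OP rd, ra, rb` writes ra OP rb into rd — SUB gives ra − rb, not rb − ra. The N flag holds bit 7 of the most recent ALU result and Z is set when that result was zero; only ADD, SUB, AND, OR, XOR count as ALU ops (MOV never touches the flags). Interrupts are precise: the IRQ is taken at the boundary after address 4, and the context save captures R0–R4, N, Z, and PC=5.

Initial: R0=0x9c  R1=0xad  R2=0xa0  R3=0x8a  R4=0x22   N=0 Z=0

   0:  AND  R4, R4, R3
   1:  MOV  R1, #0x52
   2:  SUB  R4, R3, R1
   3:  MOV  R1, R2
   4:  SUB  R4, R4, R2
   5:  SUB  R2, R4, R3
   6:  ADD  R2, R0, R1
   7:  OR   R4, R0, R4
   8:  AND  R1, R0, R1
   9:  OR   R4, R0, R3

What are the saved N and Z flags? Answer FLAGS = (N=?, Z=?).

FLAGS = (N=1, Z=0)

after  0: R0=0x9c R1=0xad R2=0xa0 R3=0x8a R4=0x02  N=0 Z=0
after  1: R0=0x9c R1=0x52 R2=0xa0 R3=0x8a R4=0x02  N=0 Z=0
after  2: R0=0x9c R1=0x52 R2=0xa0 R3=0x8a R4=0x38  N=0 Z=0
after  3: R0=0x9c R1=0xa0 R2=0xa0 R3=0x8a R4=0x38  N=0 Z=0
after  4: R0=0x9c R1=0xa0 R2=0xa0 R3=0x8a R4=0x98  N=1 Z=0
-- IRQ taken; context saved, return-PC = 5 --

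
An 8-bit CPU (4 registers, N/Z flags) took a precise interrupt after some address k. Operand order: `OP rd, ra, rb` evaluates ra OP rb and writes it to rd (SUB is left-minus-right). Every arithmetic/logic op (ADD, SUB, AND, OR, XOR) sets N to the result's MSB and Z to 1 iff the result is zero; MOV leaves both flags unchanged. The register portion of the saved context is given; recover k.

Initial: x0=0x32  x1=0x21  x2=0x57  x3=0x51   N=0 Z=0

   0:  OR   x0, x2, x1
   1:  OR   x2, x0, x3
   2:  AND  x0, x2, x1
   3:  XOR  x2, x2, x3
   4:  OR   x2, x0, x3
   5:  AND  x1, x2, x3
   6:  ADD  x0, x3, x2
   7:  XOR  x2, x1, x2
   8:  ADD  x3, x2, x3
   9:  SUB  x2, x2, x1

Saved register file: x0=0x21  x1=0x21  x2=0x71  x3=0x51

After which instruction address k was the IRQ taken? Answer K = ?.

after  0: x0=0x77 x1=0x21 x2=0x57 x3=0x51  N=0 Z=0
after  1: x0=0x77 x1=0x21 x2=0x77 x3=0x51  N=0 Z=0
after  2: x0=0x21 x1=0x21 x2=0x77 x3=0x51  N=0 Z=0
after  3: x0=0x21 x1=0x21 x2=0x26 x3=0x51  N=0 Z=0
after  4: x0=0x21 x1=0x21 x2=0x71 x3=0x51  N=0 Z=0
-- IRQ taken; context saved, return-PC = 5 --

K = 4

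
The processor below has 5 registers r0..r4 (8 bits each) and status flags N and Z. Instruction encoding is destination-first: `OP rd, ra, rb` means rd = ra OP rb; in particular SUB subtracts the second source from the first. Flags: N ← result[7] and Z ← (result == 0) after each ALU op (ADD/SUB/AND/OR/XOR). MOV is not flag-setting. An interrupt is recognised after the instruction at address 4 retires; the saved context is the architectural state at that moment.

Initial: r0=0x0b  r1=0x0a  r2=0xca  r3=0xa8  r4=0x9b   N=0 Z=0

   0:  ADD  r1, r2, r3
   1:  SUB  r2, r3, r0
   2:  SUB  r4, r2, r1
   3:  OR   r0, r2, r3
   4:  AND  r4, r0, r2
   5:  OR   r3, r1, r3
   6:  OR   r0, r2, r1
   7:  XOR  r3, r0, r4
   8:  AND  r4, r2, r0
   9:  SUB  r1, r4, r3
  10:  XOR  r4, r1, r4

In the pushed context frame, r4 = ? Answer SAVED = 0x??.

after  0: r0=0x0b r1=0x72 r2=0xca r3=0xa8 r4=0x9b  N=0 Z=0
after  1: r0=0x0b r1=0x72 r2=0x9d r3=0xa8 r4=0x9b  N=1 Z=0
after  2: r0=0x0b r1=0x72 r2=0x9d r3=0xa8 r4=0x2b  N=0 Z=0
after  3: r0=0xbd r1=0x72 r2=0x9d r3=0xa8 r4=0x2b  N=1 Z=0
after  4: r0=0xbd r1=0x72 r2=0x9d r3=0xa8 r4=0x9d  N=1 Z=0
-- IRQ taken; context saved, return-PC = 5 --

SAVED = 0x9d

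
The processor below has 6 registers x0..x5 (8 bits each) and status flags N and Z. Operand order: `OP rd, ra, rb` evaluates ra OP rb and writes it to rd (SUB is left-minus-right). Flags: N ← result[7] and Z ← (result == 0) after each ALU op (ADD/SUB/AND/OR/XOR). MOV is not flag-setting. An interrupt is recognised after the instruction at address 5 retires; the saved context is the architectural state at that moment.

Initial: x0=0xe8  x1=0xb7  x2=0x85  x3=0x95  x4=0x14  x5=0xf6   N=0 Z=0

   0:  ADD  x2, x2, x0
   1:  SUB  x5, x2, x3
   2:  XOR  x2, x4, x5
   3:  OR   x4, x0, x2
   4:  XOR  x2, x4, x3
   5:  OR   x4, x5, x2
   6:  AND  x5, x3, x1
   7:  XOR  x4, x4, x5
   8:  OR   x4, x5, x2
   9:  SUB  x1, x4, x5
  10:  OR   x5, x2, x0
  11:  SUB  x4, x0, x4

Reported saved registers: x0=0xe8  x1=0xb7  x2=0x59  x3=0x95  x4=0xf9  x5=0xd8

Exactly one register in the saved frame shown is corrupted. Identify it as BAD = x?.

BAD = x2

after  0: x0=0xe8 x1=0xb7 x2=0x6d x3=0x95 x4=0x14 x5=0xf6  N=0 Z=0
after  1: x0=0xe8 x1=0xb7 x2=0x6d x3=0x95 x4=0x14 x5=0xd8  N=1 Z=0
after  2: x0=0xe8 x1=0xb7 x2=0xcc x3=0x95 x4=0x14 x5=0xd8  N=1 Z=0
after  3: x0=0xe8 x1=0xb7 x2=0xcc x3=0x95 x4=0xec x5=0xd8  N=1 Z=0
after  4: x0=0xe8 x1=0xb7 x2=0x79 x3=0x95 x4=0xec x5=0xd8  N=0 Z=0
after  5: x0=0xe8 x1=0xb7 x2=0x79 x3=0x95 x4=0xf9 x5=0xd8  N=1 Z=0
-- IRQ taken; context saved, return-PC = 6 --
mismatch: x2: reported 0x59 vs actual 0x79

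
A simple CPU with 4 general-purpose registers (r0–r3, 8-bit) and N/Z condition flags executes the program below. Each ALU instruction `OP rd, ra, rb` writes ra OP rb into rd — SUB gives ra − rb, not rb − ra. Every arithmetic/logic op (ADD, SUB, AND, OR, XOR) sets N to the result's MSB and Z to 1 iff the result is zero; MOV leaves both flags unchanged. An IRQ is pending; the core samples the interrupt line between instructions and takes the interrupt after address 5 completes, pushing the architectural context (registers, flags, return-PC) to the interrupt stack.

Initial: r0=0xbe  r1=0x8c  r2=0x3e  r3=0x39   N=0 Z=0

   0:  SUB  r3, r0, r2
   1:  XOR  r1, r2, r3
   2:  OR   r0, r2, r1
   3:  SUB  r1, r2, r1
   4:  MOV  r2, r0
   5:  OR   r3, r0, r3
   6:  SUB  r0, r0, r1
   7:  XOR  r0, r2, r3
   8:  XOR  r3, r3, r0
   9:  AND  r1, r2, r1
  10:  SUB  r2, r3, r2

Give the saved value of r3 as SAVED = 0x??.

after  0: r0=0xbe r1=0x8c r2=0x3e r3=0x80  N=1 Z=0
after  1: r0=0xbe r1=0xbe r2=0x3e r3=0x80  N=1 Z=0
after  2: r0=0xbe r1=0xbe r2=0x3e r3=0x80  N=1 Z=0
after  3: r0=0xbe r1=0x80 r2=0x3e r3=0x80  N=1 Z=0
after  4: r0=0xbe r1=0x80 r2=0xbe r3=0x80  N=1 Z=0
after  5: r0=0xbe r1=0x80 r2=0xbe r3=0xbe  N=1 Z=0
-- IRQ taken; context saved, return-PC = 6 --

SAVED = 0xbe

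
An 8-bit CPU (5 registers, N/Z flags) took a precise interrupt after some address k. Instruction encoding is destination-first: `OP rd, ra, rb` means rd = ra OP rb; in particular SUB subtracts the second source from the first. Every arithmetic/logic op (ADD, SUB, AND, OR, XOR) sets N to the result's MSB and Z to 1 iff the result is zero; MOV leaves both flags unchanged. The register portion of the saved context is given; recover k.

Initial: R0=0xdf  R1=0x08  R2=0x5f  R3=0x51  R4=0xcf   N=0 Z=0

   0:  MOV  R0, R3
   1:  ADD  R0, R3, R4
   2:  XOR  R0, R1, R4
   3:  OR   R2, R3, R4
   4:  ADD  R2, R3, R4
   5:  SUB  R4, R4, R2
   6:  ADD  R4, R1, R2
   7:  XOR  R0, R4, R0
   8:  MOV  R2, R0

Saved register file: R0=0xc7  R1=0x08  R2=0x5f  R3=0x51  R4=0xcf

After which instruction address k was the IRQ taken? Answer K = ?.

after  0: R0=0x51 R1=0x08 R2=0x5f R3=0x51 R4=0xcf  N=0 Z=0
after  1: R0=0x20 R1=0x08 R2=0x5f R3=0x51 R4=0xcf  N=0 Z=0
after  2: R0=0xc7 R1=0x08 R2=0x5f R3=0x51 R4=0xcf  N=1 Z=0
-- IRQ taken; context saved, return-PC = 3 --

K = 2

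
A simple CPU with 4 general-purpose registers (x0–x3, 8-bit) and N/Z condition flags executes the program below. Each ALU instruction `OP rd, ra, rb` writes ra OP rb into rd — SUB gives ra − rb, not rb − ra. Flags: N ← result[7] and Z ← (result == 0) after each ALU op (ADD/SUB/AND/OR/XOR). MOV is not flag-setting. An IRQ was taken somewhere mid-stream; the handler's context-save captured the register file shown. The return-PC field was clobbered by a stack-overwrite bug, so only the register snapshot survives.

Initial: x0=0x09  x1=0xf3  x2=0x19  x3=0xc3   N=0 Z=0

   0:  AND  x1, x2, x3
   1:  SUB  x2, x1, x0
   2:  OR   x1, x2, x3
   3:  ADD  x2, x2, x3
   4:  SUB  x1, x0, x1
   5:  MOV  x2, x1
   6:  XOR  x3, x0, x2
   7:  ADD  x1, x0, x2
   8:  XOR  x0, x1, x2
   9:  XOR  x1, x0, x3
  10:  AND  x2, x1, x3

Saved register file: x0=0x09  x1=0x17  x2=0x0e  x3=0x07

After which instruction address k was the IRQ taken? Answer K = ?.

after  0: x0=0x09 x1=0x01 x2=0x19 x3=0xc3  N=0 Z=0
after  1: x0=0x09 x1=0x01 x2=0xf8 x3=0xc3  N=1 Z=0
after  2: x0=0x09 x1=0xfb x2=0xf8 x3=0xc3  N=1 Z=0
after  3: x0=0x09 x1=0xfb x2=0xbb x3=0xc3  N=1 Z=0
after  4: x0=0x09 x1=0x0e x2=0xbb x3=0xc3  N=0 Z=0
after  5: x0=0x09 x1=0x0e x2=0x0e x3=0xc3  N=0 Z=0
after  6: x0=0x09 x1=0x0e x2=0x0e x3=0x07  N=0 Z=0
after  7: x0=0x09 x1=0x17 x2=0x0e x3=0x07  N=0 Z=0
-- IRQ taken; context saved, return-PC = 8 --

K = 7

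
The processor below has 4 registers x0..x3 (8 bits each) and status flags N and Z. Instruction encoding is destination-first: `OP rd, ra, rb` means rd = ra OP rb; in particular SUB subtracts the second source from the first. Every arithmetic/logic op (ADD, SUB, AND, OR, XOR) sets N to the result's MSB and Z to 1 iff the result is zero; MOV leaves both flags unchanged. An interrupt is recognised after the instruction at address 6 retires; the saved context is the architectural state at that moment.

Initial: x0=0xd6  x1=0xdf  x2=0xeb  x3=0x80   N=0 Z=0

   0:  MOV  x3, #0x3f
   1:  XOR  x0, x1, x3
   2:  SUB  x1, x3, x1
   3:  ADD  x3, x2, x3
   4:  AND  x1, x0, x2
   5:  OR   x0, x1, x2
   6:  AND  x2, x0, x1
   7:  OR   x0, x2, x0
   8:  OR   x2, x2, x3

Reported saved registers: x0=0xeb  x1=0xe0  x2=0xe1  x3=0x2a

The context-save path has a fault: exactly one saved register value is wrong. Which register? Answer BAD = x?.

BAD = x2

after  0: x0=0xd6 x1=0xdf x2=0xeb x3=0x3f  N=0 Z=0
after  1: x0=0xe0 x1=0xdf x2=0xeb x3=0x3f  N=1 Z=0
after  2: x0=0xe0 x1=0x60 x2=0xeb x3=0x3f  N=0 Z=0
after  3: x0=0xe0 x1=0x60 x2=0xeb x3=0x2a  N=0 Z=0
after  4: x0=0xe0 x1=0xe0 x2=0xeb x3=0x2a  N=1 Z=0
after  5: x0=0xeb x1=0xe0 x2=0xeb x3=0x2a  N=1 Z=0
after  6: x0=0xeb x1=0xe0 x2=0xe0 x3=0x2a  N=1 Z=0
-- IRQ taken; context saved, return-PC = 7 --
mismatch: x2: reported 0xe1 vs actual 0xe0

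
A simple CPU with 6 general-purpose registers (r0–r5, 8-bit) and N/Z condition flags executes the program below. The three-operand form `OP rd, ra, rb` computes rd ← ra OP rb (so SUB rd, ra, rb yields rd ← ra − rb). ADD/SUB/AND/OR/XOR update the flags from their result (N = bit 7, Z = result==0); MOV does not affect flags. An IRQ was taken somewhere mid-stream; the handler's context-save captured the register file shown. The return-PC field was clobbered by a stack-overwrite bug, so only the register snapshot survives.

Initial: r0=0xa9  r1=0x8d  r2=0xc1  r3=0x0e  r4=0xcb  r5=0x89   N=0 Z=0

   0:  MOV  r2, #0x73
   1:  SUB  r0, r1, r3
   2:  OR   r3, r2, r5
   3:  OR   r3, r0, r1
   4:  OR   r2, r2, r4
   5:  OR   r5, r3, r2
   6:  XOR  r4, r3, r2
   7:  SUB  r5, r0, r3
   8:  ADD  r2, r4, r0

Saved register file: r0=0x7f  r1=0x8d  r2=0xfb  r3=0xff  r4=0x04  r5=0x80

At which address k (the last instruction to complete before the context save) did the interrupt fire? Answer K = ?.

after  0: r0=0xa9 r1=0x8d r2=0x73 r3=0x0e r4=0xcb r5=0x89  N=0 Z=0
after  1: r0=0x7f r1=0x8d r2=0x73 r3=0x0e r4=0xcb r5=0x89  N=0 Z=0
after  2: r0=0x7f r1=0x8d r2=0x73 r3=0xfb r4=0xcb r5=0x89  N=1 Z=0
after  3: r0=0x7f r1=0x8d r2=0x73 r3=0xff r4=0xcb r5=0x89  N=1 Z=0
after  4: r0=0x7f r1=0x8d r2=0xfb r3=0xff r4=0xcb r5=0x89  N=1 Z=0
after  5: r0=0x7f r1=0x8d r2=0xfb r3=0xff r4=0xcb r5=0xff  N=1 Z=0
after  6: r0=0x7f r1=0x8d r2=0xfb r3=0xff r4=0x04 r5=0xff  N=0 Z=0
after  7: r0=0x7f r1=0x8d r2=0xfb r3=0xff r4=0x04 r5=0x80  N=1 Z=0
-- IRQ taken; context saved, return-PC = 8 --

K = 7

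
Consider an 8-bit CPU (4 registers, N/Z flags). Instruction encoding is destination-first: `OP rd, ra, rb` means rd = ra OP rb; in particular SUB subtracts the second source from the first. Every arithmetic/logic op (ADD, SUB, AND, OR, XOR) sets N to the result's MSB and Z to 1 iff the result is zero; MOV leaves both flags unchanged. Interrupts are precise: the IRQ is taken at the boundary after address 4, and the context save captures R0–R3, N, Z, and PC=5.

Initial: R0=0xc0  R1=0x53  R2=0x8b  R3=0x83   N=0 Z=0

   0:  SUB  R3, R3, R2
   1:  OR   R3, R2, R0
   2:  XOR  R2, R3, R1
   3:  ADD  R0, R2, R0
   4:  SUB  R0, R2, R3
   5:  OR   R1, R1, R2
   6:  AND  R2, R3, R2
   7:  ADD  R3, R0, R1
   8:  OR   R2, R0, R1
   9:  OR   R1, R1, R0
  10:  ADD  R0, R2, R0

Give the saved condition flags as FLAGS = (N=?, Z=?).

FLAGS = (N=1, Z=0)

after  0: R0=0xc0 R1=0x53 R2=0x8b R3=0xf8  N=1 Z=0
after  1: R0=0xc0 R1=0x53 R2=0x8b R3=0xcb  N=1 Z=0
after  2: R0=0xc0 R1=0x53 R2=0x98 R3=0xcb  N=1 Z=0
after  3: R0=0x58 R1=0x53 R2=0x98 R3=0xcb  N=0 Z=0
after  4: R0=0xcd R1=0x53 R2=0x98 R3=0xcb  N=1 Z=0
-- IRQ taken; context saved, return-PC = 5 --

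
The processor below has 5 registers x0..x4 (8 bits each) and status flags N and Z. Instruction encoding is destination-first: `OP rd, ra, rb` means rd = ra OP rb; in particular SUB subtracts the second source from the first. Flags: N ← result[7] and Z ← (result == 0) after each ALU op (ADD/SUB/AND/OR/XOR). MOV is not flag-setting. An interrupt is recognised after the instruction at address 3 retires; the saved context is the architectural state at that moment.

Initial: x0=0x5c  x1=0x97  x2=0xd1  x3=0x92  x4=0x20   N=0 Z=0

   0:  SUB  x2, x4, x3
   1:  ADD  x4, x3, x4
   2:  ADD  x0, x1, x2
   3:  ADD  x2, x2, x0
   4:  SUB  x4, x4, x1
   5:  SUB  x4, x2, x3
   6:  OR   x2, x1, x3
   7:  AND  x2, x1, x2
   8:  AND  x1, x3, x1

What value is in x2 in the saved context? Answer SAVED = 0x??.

SAVED = 0xb3

after  0: x0=0x5c x1=0x97 x2=0x8e x3=0x92 x4=0x20  N=1 Z=0
after  1: x0=0x5c x1=0x97 x2=0x8e x3=0x92 x4=0xb2  N=1 Z=0
after  2: x0=0x25 x1=0x97 x2=0x8e x3=0x92 x4=0xb2  N=0 Z=0
after  3: x0=0x25 x1=0x97 x2=0xb3 x3=0x92 x4=0xb2  N=1 Z=0
-- IRQ taken; context saved, return-PC = 4 --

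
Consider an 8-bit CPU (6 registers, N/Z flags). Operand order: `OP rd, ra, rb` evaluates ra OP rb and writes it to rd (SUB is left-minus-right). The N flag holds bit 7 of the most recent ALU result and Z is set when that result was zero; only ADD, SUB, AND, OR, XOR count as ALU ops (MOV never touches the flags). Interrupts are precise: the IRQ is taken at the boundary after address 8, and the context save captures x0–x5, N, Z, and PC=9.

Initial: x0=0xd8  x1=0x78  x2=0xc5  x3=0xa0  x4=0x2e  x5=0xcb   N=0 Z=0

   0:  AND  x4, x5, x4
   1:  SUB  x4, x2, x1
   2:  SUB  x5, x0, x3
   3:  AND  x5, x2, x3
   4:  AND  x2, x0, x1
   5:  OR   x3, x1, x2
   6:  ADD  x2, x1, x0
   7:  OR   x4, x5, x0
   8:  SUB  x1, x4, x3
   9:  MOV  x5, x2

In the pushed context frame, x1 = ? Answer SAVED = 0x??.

SAVED = 0x60

after  0: x0=0xd8 x1=0x78 x2=0xc5 x3=0xa0 x4=0x0a x5=0xcb  N=0 Z=0
after  1: x0=0xd8 x1=0x78 x2=0xc5 x3=0xa0 x4=0x4d x5=0xcb  N=0 Z=0
after  2: x0=0xd8 x1=0x78 x2=0xc5 x3=0xa0 x4=0x4d x5=0x38  N=0 Z=0
after  3: x0=0xd8 x1=0x78 x2=0xc5 x3=0xa0 x4=0x4d x5=0x80  N=1 Z=0
after  4: x0=0xd8 x1=0x78 x2=0x58 x3=0xa0 x4=0x4d x5=0x80  N=0 Z=0
after  5: x0=0xd8 x1=0x78 x2=0x58 x3=0x78 x4=0x4d x5=0x80  N=0 Z=0
after  6: x0=0xd8 x1=0x78 x2=0x50 x3=0x78 x4=0x4d x5=0x80  N=0 Z=0
after  7: x0=0xd8 x1=0x78 x2=0x50 x3=0x78 x4=0xd8 x5=0x80  N=1 Z=0
after  8: x0=0xd8 x1=0x60 x2=0x50 x3=0x78 x4=0xd8 x5=0x80  N=0 Z=0
-- IRQ taken; context saved, return-PC = 9 --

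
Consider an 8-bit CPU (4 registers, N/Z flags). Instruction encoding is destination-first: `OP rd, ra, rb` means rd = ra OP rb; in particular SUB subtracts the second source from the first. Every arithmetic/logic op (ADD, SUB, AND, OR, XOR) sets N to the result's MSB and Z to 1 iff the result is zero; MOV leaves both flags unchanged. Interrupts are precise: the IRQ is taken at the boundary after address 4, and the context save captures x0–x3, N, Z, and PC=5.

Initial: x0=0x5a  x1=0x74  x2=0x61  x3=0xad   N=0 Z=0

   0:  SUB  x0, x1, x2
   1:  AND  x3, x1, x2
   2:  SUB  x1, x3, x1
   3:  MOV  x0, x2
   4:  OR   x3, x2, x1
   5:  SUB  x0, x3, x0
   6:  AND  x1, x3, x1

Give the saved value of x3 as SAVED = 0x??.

after  0: x0=0x13 x1=0x74 x2=0x61 x3=0xad  N=0 Z=0
after  1: x0=0x13 x1=0x74 x2=0x61 x3=0x60  N=0 Z=0
after  2: x0=0x13 x1=0xec x2=0x61 x3=0x60  N=1 Z=0
after  3: x0=0x61 x1=0xec x2=0x61 x3=0x60  N=1 Z=0
after  4: x0=0x61 x1=0xec x2=0x61 x3=0xed  N=1 Z=0
-- IRQ taken; context saved, return-PC = 5 --

SAVED = 0xed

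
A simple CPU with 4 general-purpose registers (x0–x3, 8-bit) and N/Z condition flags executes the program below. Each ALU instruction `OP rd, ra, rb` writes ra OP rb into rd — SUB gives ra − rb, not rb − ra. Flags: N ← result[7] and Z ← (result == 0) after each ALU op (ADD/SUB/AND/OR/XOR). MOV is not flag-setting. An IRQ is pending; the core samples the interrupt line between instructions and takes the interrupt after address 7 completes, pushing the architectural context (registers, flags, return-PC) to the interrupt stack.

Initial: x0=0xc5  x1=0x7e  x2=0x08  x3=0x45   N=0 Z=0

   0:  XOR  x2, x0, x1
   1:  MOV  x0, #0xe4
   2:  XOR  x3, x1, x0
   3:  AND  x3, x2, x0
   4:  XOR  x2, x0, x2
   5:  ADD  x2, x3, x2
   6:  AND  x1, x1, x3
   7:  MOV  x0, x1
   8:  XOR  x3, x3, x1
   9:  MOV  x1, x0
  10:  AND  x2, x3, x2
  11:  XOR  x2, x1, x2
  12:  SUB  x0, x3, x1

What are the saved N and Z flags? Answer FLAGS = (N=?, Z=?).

FLAGS = (N=0, Z=0)

after  0: x0=0xc5 x1=0x7e x2=0xbb x3=0x45  N=1 Z=0
after  1: x0=0xe4 x1=0x7e x2=0xbb x3=0x45  N=1 Z=0
after  2: x0=0xe4 x1=0x7e x2=0xbb x3=0x9a  N=1 Z=0
after  3: x0=0xe4 x1=0x7e x2=0xbb x3=0xa0  N=1 Z=0
after  4: x0=0xe4 x1=0x7e x2=0x5f x3=0xa0  N=0 Z=0
after  5: x0=0xe4 x1=0x7e x2=0xff x3=0xa0  N=1 Z=0
after  6: x0=0xe4 x1=0x20 x2=0xff x3=0xa0  N=0 Z=0
after  7: x0=0x20 x1=0x20 x2=0xff x3=0xa0  N=0 Z=0
-- IRQ taken; context saved, return-PC = 8 --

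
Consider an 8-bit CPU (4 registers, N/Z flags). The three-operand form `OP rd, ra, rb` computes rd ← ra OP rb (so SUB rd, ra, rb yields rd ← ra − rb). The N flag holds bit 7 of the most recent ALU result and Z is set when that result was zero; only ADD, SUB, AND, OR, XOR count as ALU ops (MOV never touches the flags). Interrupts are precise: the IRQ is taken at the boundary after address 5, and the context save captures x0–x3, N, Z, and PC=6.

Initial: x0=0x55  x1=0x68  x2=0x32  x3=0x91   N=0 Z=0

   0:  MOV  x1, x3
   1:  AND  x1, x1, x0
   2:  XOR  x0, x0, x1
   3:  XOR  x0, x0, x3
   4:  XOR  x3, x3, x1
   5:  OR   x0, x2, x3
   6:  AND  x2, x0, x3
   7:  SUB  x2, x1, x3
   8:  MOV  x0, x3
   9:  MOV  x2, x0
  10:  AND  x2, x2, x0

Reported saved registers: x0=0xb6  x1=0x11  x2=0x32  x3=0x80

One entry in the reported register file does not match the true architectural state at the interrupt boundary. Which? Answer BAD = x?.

after  0: x0=0x55 x1=0x91 x2=0x32 x3=0x91  N=0 Z=0
after  1: x0=0x55 x1=0x11 x2=0x32 x3=0x91  N=0 Z=0
after  2: x0=0x44 x1=0x11 x2=0x32 x3=0x91  N=0 Z=0
after  3: x0=0xd5 x1=0x11 x2=0x32 x3=0x91  N=1 Z=0
after  4: x0=0xd5 x1=0x11 x2=0x32 x3=0x80  N=1 Z=0
after  5: x0=0xb2 x1=0x11 x2=0x32 x3=0x80  N=1 Z=0
-- IRQ taken; context saved, return-PC = 6 --
mismatch: x0: reported 0xb6 vs actual 0xb2

BAD = x0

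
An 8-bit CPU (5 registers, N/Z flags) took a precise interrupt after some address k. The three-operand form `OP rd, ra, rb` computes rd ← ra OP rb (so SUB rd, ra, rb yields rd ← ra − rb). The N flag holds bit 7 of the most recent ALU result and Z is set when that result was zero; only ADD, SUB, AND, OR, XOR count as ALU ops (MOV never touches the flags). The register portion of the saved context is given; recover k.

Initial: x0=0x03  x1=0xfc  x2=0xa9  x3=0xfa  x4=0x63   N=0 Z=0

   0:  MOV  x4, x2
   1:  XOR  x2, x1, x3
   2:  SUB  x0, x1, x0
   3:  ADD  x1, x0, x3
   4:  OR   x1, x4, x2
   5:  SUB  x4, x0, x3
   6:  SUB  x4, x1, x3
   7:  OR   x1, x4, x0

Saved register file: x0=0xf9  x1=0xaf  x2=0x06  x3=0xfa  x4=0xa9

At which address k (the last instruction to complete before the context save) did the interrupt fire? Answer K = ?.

after  0: x0=0x03 x1=0xfc x2=0xa9 x3=0xfa x4=0xa9  N=0 Z=0
after  1: x0=0x03 x1=0xfc x2=0x06 x3=0xfa x4=0xa9  N=0 Z=0
after  2: x0=0xf9 x1=0xfc x2=0x06 x3=0xfa x4=0xa9  N=1 Z=0
after  3: x0=0xf9 x1=0xf3 x2=0x06 x3=0xfa x4=0xa9  N=1 Z=0
after  4: x0=0xf9 x1=0xaf x2=0x06 x3=0xfa x4=0xa9  N=1 Z=0
-- IRQ taken; context saved, return-PC = 5 --

K = 4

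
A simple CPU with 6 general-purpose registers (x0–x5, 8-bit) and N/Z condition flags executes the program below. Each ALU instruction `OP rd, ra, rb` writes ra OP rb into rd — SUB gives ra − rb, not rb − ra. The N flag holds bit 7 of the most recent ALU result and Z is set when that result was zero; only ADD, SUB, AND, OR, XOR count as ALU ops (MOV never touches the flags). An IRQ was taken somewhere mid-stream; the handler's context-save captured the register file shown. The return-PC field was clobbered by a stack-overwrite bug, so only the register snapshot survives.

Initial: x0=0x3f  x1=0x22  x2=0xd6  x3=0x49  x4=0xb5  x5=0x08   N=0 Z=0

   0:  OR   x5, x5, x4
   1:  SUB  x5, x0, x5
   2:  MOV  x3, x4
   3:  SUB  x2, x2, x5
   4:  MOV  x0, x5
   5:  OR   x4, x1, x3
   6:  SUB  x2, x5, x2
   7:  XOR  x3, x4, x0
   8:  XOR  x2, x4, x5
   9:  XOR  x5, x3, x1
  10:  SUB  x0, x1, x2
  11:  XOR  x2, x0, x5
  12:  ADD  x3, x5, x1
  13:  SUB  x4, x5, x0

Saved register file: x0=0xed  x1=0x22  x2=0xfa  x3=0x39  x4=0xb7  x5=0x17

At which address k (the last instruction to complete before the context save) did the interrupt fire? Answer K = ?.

after  0: x0=0x3f x1=0x22 x2=0xd6 x3=0x49 x4=0xb5 x5=0xbd  N=1 Z=0
after  1: x0=0x3f x1=0x22 x2=0xd6 x3=0x49 x4=0xb5 x5=0x82  N=1 Z=0
after  2: x0=0x3f x1=0x22 x2=0xd6 x3=0xb5 x4=0xb5 x5=0x82  N=1 Z=0
after  3: x0=0x3f x1=0x22 x2=0x54 x3=0xb5 x4=0xb5 x5=0x82  N=0 Z=0
after  4: x0=0x82 x1=0x22 x2=0x54 x3=0xb5 x4=0xb5 x5=0x82  N=0 Z=0
after  5: x0=0x82 x1=0x22 x2=0x54 x3=0xb5 x4=0xb7 x5=0x82  N=1 Z=0
after  6: x0=0x82 x1=0x22 x2=0x2e x3=0xb5 x4=0xb7 x5=0x82  N=0 Z=0
after  7: x0=0x82 x1=0x22 x2=0x2e x3=0x35 x4=0xb7 x5=0x82  N=0 Z=0
after  8: x0=0x82 x1=0x22 x2=0x35 x3=0x35 x4=0xb7 x5=0x82  N=0 Z=0
after  9: x0=0x82 x1=0x22 x2=0x35 x3=0x35 x4=0xb7 x5=0x17  N=0 Z=0
after 10: x0=0xed x1=0x22 x2=0x35 x3=0x35 x4=0xb7 x5=0x17  N=1 Z=0
after 11: x0=0xed x1=0x22 x2=0xfa x3=0x35 x4=0xb7 x5=0x17  N=1 Z=0
after 12: x0=0xed x1=0x22 x2=0xfa x3=0x39 x4=0xb7 x5=0x17  N=0 Z=0
-- IRQ taken; context saved, return-PC = 13 --

K = 12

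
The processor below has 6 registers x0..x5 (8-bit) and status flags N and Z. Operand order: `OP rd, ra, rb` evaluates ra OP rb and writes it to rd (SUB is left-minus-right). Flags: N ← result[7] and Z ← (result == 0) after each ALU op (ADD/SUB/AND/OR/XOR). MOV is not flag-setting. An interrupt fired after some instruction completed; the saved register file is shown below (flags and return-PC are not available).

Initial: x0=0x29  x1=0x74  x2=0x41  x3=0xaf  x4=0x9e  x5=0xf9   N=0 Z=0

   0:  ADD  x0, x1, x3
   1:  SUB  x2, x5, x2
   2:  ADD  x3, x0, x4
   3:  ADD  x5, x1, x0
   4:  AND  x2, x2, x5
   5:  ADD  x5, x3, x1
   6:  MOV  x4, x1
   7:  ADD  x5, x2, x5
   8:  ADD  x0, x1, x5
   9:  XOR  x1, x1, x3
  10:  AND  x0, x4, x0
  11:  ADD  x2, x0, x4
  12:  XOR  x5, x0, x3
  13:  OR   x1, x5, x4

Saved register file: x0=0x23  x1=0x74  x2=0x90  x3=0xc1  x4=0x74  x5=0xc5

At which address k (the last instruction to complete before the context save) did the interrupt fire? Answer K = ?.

K = 7

after  0: x0=0x23 x1=0x74 x2=0x41 x3=0xaf x4=0x9e x5=0xf9  N=0 Z=0
after  1: x0=0x23 x1=0x74 x2=0xb8 x3=0xaf x4=0x9e x5=0xf9  N=1 Z=0
after  2: x0=0x23 x1=0x74 x2=0xb8 x3=0xc1 x4=0x9e x5=0xf9  N=1 Z=0
after  3: x0=0x23 x1=0x74 x2=0xb8 x3=0xc1 x4=0x9e x5=0x97  N=1 Z=0
after  4: x0=0x23 x1=0x74 x2=0x90 x3=0xc1 x4=0x9e x5=0x97  N=1 Z=0
after  5: x0=0x23 x1=0x74 x2=0x90 x3=0xc1 x4=0x9e x5=0x35  N=0 Z=0
after  6: x0=0x23 x1=0x74 x2=0x90 x3=0xc1 x4=0x74 x5=0x35  N=0 Z=0
after  7: x0=0x23 x1=0x74 x2=0x90 x3=0xc1 x4=0x74 x5=0xc5  N=1 Z=0
-- IRQ taken; context saved, return-PC = 8 --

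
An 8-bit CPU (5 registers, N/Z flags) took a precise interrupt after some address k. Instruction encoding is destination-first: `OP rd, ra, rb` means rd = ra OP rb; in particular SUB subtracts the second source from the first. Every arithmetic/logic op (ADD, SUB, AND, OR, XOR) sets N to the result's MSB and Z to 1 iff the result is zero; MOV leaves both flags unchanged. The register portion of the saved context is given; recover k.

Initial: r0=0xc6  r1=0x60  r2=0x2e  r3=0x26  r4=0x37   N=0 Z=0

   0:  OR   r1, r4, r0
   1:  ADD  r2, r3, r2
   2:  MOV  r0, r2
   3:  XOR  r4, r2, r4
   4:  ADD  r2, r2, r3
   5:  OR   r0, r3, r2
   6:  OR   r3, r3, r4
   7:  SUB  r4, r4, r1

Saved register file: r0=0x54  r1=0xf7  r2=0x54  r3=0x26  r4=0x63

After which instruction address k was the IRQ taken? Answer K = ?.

K = 3

after  0: r0=0xc6 r1=0xf7 r2=0x2e r3=0x26 r4=0x37  N=1 Z=0
after  1: r0=0xc6 r1=0xf7 r2=0x54 r3=0x26 r4=0x37  N=0 Z=0
after  2: r0=0x54 r1=0xf7 r2=0x54 r3=0x26 r4=0x37  N=0 Z=0
after  3: r0=0x54 r1=0xf7 r2=0x54 r3=0x26 r4=0x63  N=0 Z=0
-- IRQ taken; context saved, return-PC = 4 --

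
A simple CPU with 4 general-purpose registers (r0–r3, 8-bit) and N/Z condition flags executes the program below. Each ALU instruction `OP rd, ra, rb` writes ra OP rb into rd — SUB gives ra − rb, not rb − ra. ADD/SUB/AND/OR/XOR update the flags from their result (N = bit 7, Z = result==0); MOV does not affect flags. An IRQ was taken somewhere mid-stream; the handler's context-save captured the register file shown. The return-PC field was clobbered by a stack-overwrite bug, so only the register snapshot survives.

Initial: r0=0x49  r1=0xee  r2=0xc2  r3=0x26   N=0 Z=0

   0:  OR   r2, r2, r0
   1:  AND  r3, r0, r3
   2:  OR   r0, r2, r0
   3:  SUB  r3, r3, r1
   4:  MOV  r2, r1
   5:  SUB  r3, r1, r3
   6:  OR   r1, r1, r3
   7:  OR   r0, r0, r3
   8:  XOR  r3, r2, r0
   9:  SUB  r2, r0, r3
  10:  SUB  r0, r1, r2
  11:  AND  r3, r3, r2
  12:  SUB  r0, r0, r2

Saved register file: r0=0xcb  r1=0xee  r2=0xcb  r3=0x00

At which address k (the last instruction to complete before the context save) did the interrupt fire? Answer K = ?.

after  0: r0=0x49 r1=0xee r2=0xcb r3=0x26  N=1 Z=0
after  1: r0=0x49 r1=0xee r2=0xcb r3=0x00  N=0 Z=1
after  2: r0=0xcb r1=0xee r2=0xcb r3=0x00  N=1 Z=0
-- IRQ taken; context saved, return-PC = 3 --

K = 2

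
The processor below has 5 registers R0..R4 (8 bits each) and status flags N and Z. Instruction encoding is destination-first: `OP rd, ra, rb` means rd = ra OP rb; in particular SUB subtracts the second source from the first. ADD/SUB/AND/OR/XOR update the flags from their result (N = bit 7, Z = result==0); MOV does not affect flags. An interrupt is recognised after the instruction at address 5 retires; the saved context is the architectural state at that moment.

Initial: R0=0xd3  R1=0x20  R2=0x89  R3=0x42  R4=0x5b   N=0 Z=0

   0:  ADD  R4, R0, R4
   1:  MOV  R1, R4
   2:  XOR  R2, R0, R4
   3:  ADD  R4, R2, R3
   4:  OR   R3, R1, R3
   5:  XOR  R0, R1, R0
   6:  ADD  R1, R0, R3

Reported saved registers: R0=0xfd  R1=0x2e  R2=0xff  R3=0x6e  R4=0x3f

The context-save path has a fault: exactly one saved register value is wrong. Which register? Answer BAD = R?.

BAD = R2

after  0: R0=0xd3 R1=0x20 R2=0x89 R3=0x42 R4=0x2e  N=0 Z=0
after  1: R0=0xd3 R1=0x2e R2=0x89 R3=0x42 R4=0x2e  N=0 Z=0
after  2: R0=0xd3 R1=0x2e R2=0xfd R3=0x42 R4=0x2e  N=1 Z=0
after  3: R0=0xd3 R1=0x2e R2=0xfd R3=0x42 R4=0x3f  N=0 Z=0
after  4: R0=0xd3 R1=0x2e R2=0xfd R3=0x6e R4=0x3f  N=0 Z=0
after  5: R0=0xfd R1=0x2e R2=0xfd R3=0x6e R4=0x3f  N=1 Z=0
-- IRQ taken; context saved, return-PC = 6 --
mismatch: R2: reported 0xff vs actual 0xfd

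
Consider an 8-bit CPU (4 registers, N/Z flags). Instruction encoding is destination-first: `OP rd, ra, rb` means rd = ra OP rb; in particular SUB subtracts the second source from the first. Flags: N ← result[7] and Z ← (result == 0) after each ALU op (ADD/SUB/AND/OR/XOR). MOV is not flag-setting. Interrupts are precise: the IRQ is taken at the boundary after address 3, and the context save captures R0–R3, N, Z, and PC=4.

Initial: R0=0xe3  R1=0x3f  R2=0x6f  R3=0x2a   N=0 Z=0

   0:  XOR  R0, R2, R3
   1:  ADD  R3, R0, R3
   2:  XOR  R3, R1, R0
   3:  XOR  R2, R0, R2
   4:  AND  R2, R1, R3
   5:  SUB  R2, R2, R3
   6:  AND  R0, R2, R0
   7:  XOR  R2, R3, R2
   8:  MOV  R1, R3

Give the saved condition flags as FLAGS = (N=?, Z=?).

after  0: R0=0x45 R1=0x3f R2=0x6f R3=0x2a  N=0 Z=0
after  1: R0=0x45 R1=0x3f R2=0x6f R3=0x6f  N=0 Z=0
after  2: R0=0x45 R1=0x3f R2=0x6f R3=0x7a  N=0 Z=0
after  3: R0=0x45 R1=0x3f R2=0x2a R3=0x7a  N=0 Z=0
-- IRQ taken; context saved, return-PC = 4 --

FLAGS = (N=0, Z=0)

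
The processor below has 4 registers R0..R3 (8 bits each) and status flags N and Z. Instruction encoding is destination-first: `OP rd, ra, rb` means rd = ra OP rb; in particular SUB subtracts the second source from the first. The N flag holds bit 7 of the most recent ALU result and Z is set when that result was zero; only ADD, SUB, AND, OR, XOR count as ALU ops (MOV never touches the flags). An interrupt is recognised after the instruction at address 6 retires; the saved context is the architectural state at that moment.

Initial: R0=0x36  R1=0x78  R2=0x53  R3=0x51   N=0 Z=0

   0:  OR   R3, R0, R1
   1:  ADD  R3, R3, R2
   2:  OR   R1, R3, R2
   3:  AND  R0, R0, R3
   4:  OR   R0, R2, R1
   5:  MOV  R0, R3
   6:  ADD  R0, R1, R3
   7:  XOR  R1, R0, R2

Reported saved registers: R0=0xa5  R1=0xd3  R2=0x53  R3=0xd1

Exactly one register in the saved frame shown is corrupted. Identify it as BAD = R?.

after  0: R0=0x36 R1=0x78 R2=0x53 R3=0x7e  N=0 Z=0
after  1: R0=0x36 R1=0x78 R2=0x53 R3=0xd1  N=1 Z=0
after  2: R0=0x36 R1=0xd3 R2=0x53 R3=0xd1  N=1 Z=0
after  3: R0=0x10 R1=0xd3 R2=0x53 R3=0xd1  N=0 Z=0
after  4: R0=0xd3 R1=0xd3 R2=0x53 R3=0xd1  N=1 Z=0
after  5: R0=0xd1 R1=0xd3 R2=0x53 R3=0xd1  N=1 Z=0
after  6: R0=0xa4 R1=0xd3 R2=0x53 R3=0xd1  N=1 Z=0
-- IRQ taken; context saved, return-PC = 7 --
mismatch: R0: reported 0xa5 vs actual 0xa4

BAD = R0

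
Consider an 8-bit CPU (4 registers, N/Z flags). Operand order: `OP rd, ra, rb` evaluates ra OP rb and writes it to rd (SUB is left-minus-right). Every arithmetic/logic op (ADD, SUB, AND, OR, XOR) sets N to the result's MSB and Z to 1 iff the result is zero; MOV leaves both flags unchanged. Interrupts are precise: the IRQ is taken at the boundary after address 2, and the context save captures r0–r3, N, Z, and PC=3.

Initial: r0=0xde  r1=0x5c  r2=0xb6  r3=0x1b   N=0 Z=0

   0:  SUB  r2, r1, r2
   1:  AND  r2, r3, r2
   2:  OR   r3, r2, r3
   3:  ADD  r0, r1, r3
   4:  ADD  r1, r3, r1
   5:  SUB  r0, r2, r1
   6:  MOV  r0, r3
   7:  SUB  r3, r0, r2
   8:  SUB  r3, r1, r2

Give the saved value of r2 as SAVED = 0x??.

SAVED = 0x02

after  0: r0=0xde r1=0x5c r2=0xa6 r3=0x1b  N=1 Z=0
after  1: r0=0xde r1=0x5c r2=0x02 r3=0x1b  N=0 Z=0
after  2: r0=0xde r1=0x5c r2=0x02 r3=0x1b  N=0 Z=0
-- IRQ taken; context saved, return-PC = 3 --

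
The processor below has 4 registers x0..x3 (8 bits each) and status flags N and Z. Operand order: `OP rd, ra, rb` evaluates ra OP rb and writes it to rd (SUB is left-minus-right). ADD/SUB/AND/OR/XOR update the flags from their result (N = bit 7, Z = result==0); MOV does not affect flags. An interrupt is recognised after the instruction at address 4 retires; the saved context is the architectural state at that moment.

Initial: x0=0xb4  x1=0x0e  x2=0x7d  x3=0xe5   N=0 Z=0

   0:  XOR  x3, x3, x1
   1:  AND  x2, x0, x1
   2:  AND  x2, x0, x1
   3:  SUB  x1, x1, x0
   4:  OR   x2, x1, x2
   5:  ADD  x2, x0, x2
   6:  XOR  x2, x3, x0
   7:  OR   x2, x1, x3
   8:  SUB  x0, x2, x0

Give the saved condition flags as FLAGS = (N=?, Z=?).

after  0: x0=0xb4 x1=0x0e x2=0x7d x3=0xeb  N=1 Z=0
after  1: x0=0xb4 x1=0x0e x2=0x04 x3=0xeb  N=0 Z=0
after  2: x0=0xb4 x1=0x0e x2=0x04 x3=0xeb  N=0 Z=0
after  3: x0=0xb4 x1=0x5a x2=0x04 x3=0xeb  N=0 Z=0
after  4: x0=0xb4 x1=0x5a x2=0x5e x3=0xeb  N=0 Z=0
-- IRQ taken; context saved, return-PC = 5 --

FLAGS = (N=0, Z=0)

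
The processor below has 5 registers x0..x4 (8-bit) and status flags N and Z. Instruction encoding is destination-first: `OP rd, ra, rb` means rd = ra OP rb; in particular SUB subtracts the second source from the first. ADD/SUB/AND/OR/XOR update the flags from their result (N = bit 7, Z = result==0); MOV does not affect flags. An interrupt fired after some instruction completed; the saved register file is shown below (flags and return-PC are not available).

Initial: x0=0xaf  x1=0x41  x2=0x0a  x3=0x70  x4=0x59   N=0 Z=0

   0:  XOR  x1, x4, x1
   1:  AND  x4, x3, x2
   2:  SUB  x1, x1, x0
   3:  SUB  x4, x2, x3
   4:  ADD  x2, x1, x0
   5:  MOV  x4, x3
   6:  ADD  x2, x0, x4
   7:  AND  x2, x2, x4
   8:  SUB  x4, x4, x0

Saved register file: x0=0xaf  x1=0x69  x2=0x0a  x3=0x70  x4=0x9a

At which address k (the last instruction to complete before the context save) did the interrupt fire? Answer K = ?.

after  0: x0=0xaf x1=0x18 x2=0x0a x3=0x70 x4=0x59  N=0 Z=0
after  1: x0=0xaf x1=0x18 x2=0x0a x3=0x70 x4=0x00  N=0 Z=1
after  2: x0=0xaf x1=0x69 x2=0x0a x3=0x70 x4=0x00  N=0 Z=0
after  3: x0=0xaf x1=0x69 x2=0x0a x3=0x70 x4=0x9a  N=1 Z=0
-- IRQ taken; context saved, return-PC = 4 --

K = 3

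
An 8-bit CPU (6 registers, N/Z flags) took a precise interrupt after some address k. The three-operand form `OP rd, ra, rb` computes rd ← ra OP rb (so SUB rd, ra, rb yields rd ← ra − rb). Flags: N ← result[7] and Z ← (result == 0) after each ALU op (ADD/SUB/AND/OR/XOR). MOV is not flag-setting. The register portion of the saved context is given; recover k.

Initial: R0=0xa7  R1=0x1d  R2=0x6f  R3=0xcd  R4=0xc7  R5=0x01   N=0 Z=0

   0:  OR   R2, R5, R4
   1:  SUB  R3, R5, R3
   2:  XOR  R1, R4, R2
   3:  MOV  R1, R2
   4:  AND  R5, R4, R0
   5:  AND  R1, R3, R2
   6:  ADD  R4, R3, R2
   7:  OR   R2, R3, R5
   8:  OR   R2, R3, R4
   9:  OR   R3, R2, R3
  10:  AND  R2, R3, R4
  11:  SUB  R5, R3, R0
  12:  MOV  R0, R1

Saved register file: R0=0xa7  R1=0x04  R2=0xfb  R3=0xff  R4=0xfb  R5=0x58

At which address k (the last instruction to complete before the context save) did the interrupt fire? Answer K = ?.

K = 11

after  0: R0=0xa7 R1=0x1d R2=0xc7 R3=0xcd R4=0xc7 R5=0x01  N=1 Z=0
after  1: R0=0xa7 R1=0x1d R2=0xc7 R3=0x34 R4=0xc7 R5=0x01  N=0 Z=0
after  2: R0=0xa7 R1=0x00 R2=0xc7 R3=0x34 R4=0xc7 R5=0x01  N=0 Z=1
after  3: R0=0xa7 R1=0xc7 R2=0xc7 R3=0x34 R4=0xc7 R5=0x01  N=0 Z=1
after  4: R0=0xa7 R1=0xc7 R2=0xc7 R3=0x34 R4=0xc7 R5=0x87  N=1 Z=0
after  5: R0=0xa7 R1=0x04 R2=0xc7 R3=0x34 R4=0xc7 R5=0x87  N=0 Z=0
after  6: R0=0xa7 R1=0x04 R2=0xc7 R3=0x34 R4=0xfb R5=0x87  N=1 Z=0
after  7: R0=0xa7 R1=0x04 R2=0xb7 R3=0x34 R4=0xfb R5=0x87  N=1 Z=0
after  8: R0=0xa7 R1=0x04 R2=0xff R3=0x34 R4=0xfb R5=0x87  N=1 Z=0
after  9: R0=0xa7 R1=0x04 R2=0xff R3=0xff R4=0xfb R5=0x87  N=1 Z=0
after 10: R0=0xa7 R1=0x04 R2=0xfb R3=0xff R4=0xfb R5=0x87  N=1 Z=0
after 11: R0=0xa7 R1=0x04 R2=0xfb R3=0xff R4=0xfb R5=0x58  N=0 Z=0
-- IRQ taken; context saved, return-PC = 12 --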